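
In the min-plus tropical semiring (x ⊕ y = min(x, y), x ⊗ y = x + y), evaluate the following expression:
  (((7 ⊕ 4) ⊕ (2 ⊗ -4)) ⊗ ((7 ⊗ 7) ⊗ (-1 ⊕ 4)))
(((7 ⊕ 4) ⊕ (2 ⊗ -4)) ⊗ ((7 ⊗ 7) ⊗ (-1 ⊕ 4))) = 11

Expand innermost to outermost. Recall ⊕ takes the minimum of its arguments and ⊗ takes their sum. Working out the expression (((7 ⊕ 4) ⊕ (2 ⊗ -4)) ⊗ ((7 ⊗ 7) ⊗ (-1 ⊕ 4))) gives 11.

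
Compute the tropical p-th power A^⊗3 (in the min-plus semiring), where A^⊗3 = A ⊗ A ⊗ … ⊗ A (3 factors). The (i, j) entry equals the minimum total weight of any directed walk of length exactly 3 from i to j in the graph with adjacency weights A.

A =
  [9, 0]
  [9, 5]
A^⊗3 =
  [14, 9]
  [18, 14]

Each entry (A^⊗3)_ij equals the minimum over all length-3 walks i = v_0 → v_1 → … → v_3 = j of Σ_t A[v_t][v_{t+1}]. For example, for (i, j) = (0, 1) we minimise over 4 possible intermediate vertex sequences; the minimum is 9, attained along the walk 0 → 1 → 0 → 1.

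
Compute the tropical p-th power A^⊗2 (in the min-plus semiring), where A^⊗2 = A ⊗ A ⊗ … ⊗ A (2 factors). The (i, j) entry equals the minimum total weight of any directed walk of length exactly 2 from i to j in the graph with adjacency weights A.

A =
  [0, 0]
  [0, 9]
A^⊗2 =
  [0, 0]
  [0, 0]

Each entry (A^⊗2)_ij equals the minimum over all length-2 walks i = v_0 → v_1 → … → v_2 = j of Σ_t A[v_t][v_{t+1}]. For example, for (i, j) = (0, 1) we minimise over 2 possible intermediate vertex sequences; the minimum is 0, attained along the walk 0 → 0 → 1.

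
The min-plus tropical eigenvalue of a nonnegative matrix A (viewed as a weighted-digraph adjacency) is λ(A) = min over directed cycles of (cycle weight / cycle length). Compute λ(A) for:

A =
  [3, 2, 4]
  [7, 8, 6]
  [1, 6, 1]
λ(A) = 1

Enumerate directed cycles and compute their means (weight / length). Sample:
  cycle 0 → 0: weight = 3, length = 1, mean = 3/1 ≈ 3.000
  cycle 1 → 1: weight = 8, length = 1, mean = 8/1 ≈ 8.000
  cycle 2 → 2: weight = 1, length = 1, mean = 1/1 ≈ 1.000
  cycle 0 → 1 → 0: weight = 9, length = 2, mean = 9/2 ≈ 4.500
  cycle 0 → 2 → 0: weight = 5, length = 2, mean = 5/2 ≈ 2.500
  cycle 1 → 0 → 1: weight = 9, length = 2, mean = 9/2 ≈ 4.500
Minimum mean = 1.000, attained e.g. along the cycle 2 → 2 with weight 1 and length 1. So λ(A) = 1/1 = 1.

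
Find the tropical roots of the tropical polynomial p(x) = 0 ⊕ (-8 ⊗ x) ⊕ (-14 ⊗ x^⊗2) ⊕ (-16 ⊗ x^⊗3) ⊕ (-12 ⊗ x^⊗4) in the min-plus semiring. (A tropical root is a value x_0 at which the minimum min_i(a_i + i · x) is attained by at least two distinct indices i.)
Roots: {-4, 2, 6, 8}

Each tropical root is a break point of the lower envelope of the lines y = a_i + i · x (there are 5 lines, with slopes 0, 1, ..., 4). Only the lines that attain the minimum somewhere contribute to roots; other lines are dominated. Here the surviving (envelope) indices are i = 4, i = 3, i = 2, i = 1, i = 0.
Intersections between consecutive envelope lines give the roots: for adjacent envelope indices i < j the intersection is x = (a_i − a_j) / (j − i). Reading off the sorted break points: {-4, 2, 6, 8}.
Verification: at each break x_0, at least two indices attain the minimum of min_i(a_i + i · x_0).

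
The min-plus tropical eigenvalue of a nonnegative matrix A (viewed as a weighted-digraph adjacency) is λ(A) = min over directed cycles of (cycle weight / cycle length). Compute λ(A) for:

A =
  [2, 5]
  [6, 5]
λ(A) = 2

Enumerate directed cycles and compute their means (weight / length). Sample:
  cycle 0 → 0: weight = 2, length = 1, mean = 2/1 ≈ 2.000
  cycle 1 → 1: weight = 5, length = 1, mean = 5/1 ≈ 5.000
  cycle 0 → 1 → 0: weight = 11, length = 2, mean = 11/2 ≈ 5.500
  cycle 1 → 0 → 1: weight = 11, length = 2, mean = 11/2 ≈ 5.500
Minimum mean = 2.000, attained e.g. along the cycle 0 → 0 with weight 2 and length 1. So λ(A) = 2/1 = 2.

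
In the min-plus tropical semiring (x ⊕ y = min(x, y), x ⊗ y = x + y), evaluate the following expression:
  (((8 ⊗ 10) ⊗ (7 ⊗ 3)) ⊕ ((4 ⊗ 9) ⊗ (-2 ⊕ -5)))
(((8 ⊗ 10) ⊗ (7 ⊗ 3)) ⊕ ((4 ⊗ 9) ⊗ (-2 ⊕ -5))) = 8

Expand innermost to outermost. Recall ⊕ takes the minimum of its arguments and ⊗ takes their sum. Working out the expression (((8 ⊗ 10) ⊗ (7 ⊗ 3)) ⊕ ((4 ⊗ 9) ⊗ (-2 ⊕ -5))) gives 8.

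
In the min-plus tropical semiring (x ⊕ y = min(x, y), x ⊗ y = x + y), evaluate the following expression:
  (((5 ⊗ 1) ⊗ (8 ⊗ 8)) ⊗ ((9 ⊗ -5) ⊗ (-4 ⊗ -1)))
(((5 ⊗ 1) ⊗ (8 ⊗ 8)) ⊗ ((9 ⊗ -5) ⊗ (-4 ⊗ -1))) = 21

Expand innermost to outermost. Recall ⊕ takes the minimum of its arguments and ⊗ takes their sum. Working out the expression (((5 ⊗ 1) ⊗ (8 ⊗ 8)) ⊗ ((9 ⊗ -5) ⊗ (-4 ⊗ -1))) gives 21.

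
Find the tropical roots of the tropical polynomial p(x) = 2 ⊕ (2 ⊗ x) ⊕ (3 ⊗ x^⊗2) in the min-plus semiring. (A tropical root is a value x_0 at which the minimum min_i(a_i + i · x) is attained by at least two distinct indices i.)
Roots: {-1, 0}

Each tropical root is a break point of the lower envelope of the lines y = a_i + i · x (there are 3 lines, with slopes 0, 1, ..., 2). Only the lines that attain the minimum somewhere contribute to roots; other lines are dominated. Here the surviving (envelope) indices are i = 2, i = 1, i = 0.
Intersections between consecutive envelope lines give the roots: for adjacent envelope indices i < j the intersection is x = (a_i − a_j) / (j − i). Reading off the sorted break points: {-1, 0}.
Verification: at each break x_0, at least two indices attain the minimum of min_i(a_i + i · x_0).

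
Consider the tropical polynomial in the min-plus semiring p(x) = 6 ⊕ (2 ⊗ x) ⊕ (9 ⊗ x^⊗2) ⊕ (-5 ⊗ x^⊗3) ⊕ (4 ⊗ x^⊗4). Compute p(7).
p(7) = 6

A tropical monomial a ⊗ x^⊗i evaluates to a + i · x. Evaluating each term at x = 7:
  Term 0 contributes 6 + 0 · 7 = 6
  Term 1 contributes 2 + 1 · 7 = 9
  Term 2 contributes 9 + 2 · 7 = 23
  Term 3 contributes -5 + 3 · 7 = 16
  Term 4 contributes 4 + 4 · 7 = 32
p(7) = ⊕ of these = min[6, 9, 23, 16, 32] = 6.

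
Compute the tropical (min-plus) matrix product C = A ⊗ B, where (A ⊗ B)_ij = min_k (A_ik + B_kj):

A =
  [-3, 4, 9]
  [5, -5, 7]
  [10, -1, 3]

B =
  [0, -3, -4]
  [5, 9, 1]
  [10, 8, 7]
A ⊗ B =
  [-3, -6, -7]
  [0, 2, -4]
  [4, 7, 0]

Apply the min-plus product entry-by-entry:
  C[0][0] = min over k of (A[0][0] + B[0][0] = -3 + 0 = -3, A[0][1] + B[1][0] = 4 + 5 = 9, A[0][2] + B[2][0] = 9 + 10 = 19) = -3 (attained at k = 0)
  C[0][1] = min over k of (A[0][0] + B[0][1] = -3 + -3 = -6, A[0][1] + B[1][1] = 4 + 9 = 13, A[0][2] + B[2][1] = 9 + 8 = 17) = -6 (attained at k = 0)
  C[0][2] = min over k of (A[0][0] + B[0][2] = -3 + -4 = -7, A[0][1] + B[1][2] = 4 + 1 = 5, A[0][2] + B[2][2] = 9 + 7 = 16) = -7 (attained at k = 0)
  C[1][0] = min over k of (A[1][0] + B[0][0] = 5 + 0 = 5, A[1][1] + B[1][0] = -5 + 5 = 0, A[1][2] + B[2][0] = 7 + 10 = 17) = 0 (attained at k = 1)
  C[1][1] = min over k of (A[1][0] + B[0][1] = 5 + -3 = 2, A[1][1] + B[1][1] = -5 + 9 = 4, A[1][2] + B[2][1] = 7 + 8 = 15) = 2 (attained at k = 0)
  C[1][2] = min over k of (A[1][0] + B[0][2] = 5 + -4 = 1, A[1][1] + B[1][2] = -5 + 1 = -4, A[1][2] + B[2][2] = 7 + 7 = 14) = -4 (attained at k = 1)
  C[2][0] = min over k of (A[2][0] + B[0][0] = 10 + 0 = 10, A[2][1] + B[1][0] = -1 + 5 = 4, A[2][2] + B[2][0] = 3 + 10 = 13) = 4 (attained at k = 1)
  C[2][1] = min over k of (A[2][0] + B[0][1] = 10 + -3 = 7, A[2][1] + B[1][1] = -1 + 9 = 8, A[2][2] + B[2][1] = 3 + 8 = 11) = 7 (attained at k = 0)
  C[2][2] = min over k of (A[2][0] + B[0][2] = 10 + -4 = 6, A[2][1] + B[1][2] = -1 + 1 = 0, A[2][2] + B[2][2] = 3 + 7 = 10) = 0 (attained at k = 1)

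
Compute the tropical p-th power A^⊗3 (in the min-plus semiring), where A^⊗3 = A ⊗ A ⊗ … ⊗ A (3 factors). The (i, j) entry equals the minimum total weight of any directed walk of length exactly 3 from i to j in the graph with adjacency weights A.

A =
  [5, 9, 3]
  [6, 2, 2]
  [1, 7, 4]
A^⊗3 =
  [8, 12, 7]
  [5, 6, 6]
  [5, 11, 8]

Each entry (A^⊗3)_ij equals the minimum over all length-3 walks i = v_0 → v_1 → … → v_3 = j of Σ_t A[v_t][v_{t+1}]. For example, for (i, j) = (0, 2) we minimise over 9 possible intermediate vertex sequences; the minimum is 7, attained along the walk 0 → 2 → 0 → 2.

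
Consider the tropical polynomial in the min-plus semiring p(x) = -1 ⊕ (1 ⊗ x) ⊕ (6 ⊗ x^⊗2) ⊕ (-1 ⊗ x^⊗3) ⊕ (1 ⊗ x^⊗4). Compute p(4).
p(4) = -1

A tropical monomial a ⊗ x^⊗i evaluates to a + i · x. Evaluating each term at x = 4:
  Term 0 contributes -1 + 0 · 4 = -1
  Term 1 contributes 1 + 1 · 4 = 5
  Term 2 contributes 6 + 2 · 4 = 14
  Term 3 contributes -1 + 3 · 4 = 11
  Term 4 contributes 1 + 4 · 4 = 17
p(4) = ⊕ of these = min[-1, 5, 14, 11, 17] = -1.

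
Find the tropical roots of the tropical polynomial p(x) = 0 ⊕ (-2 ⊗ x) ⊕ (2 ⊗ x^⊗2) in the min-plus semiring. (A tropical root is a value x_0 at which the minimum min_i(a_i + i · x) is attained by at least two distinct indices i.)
Roots: {-4, 2}

Each tropical root is a break point of the lower envelope of the lines y = a_i + i · x (there are 3 lines, with slopes 0, 1, ..., 2). Only the lines that attain the minimum somewhere contribute to roots; other lines are dominated. Here the surviving (envelope) indices are i = 2, i = 1, i = 0.
Intersections between consecutive envelope lines give the roots: for adjacent envelope indices i < j the intersection is x = (a_i − a_j) / (j − i). Reading off the sorted break points: {-4, 2}.
Verification: at each break x_0, at least two indices attain the minimum of min_i(a_i + i · x_0).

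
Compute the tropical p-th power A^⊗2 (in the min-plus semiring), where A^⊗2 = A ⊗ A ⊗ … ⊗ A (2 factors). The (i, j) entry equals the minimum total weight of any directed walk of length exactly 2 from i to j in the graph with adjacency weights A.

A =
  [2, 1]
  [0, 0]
A^⊗2 =
  [1, 1]
  [0, 0]

Each entry (A^⊗2)_ij equals the minimum over all length-2 walks i = v_0 → v_1 → … → v_2 = j of Σ_t A[v_t][v_{t+1}]. For example, for (i, j) = (0, 1) we minimise over 2 possible intermediate vertex sequences; the minimum is 1, attained along the walk 0 → 1 → 1.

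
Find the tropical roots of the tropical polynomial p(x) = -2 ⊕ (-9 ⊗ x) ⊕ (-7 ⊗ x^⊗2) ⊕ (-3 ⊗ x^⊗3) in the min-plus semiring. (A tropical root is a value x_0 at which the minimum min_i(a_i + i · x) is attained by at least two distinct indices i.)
Roots: {-4, -2, 7}

Each tropical root is a break point of the lower envelope of the lines y = a_i + i · x (there are 4 lines, with slopes 0, 1, ..., 3). Only the lines that attain the minimum somewhere contribute to roots; other lines are dominated. Here the surviving (envelope) indices are i = 3, i = 2, i = 1, i = 0.
Intersections between consecutive envelope lines give the roots: for adjacent envelope indices i < j the intersection is x = (a_i − a_j) / (j − i). Reading off the sorted break points: {-4, -2, 7}.
Verification: at each break x_0, at least two indices attain the minimum of min_i(a_i + i · x_0).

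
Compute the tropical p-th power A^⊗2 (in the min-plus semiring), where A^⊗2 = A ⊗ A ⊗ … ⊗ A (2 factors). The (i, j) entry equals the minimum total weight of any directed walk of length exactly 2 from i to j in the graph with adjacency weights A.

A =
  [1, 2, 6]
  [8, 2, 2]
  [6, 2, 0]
A^⊗2 =
  [2, 3, 4]
  [8, 4, 2]
  [6, 2, 0]

Each entry (A^⊗2)_ij equals the minimum over all length-2 walks i = v_0 → v_1 → … → v_2 = j of Σ_t A[v_t][v_{t+1}]. For example, for (i, j) = (0, 2) we minimise over 3 possible intermediate vertex sequences; the minimum is 4, attained along the walk 0 → 1 → 2.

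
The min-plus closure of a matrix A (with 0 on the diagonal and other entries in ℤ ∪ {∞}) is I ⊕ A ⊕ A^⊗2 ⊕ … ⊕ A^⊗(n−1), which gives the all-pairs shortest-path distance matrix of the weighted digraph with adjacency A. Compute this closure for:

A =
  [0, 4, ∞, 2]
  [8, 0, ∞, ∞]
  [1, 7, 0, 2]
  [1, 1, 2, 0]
Closure =
  [0, 3, 4, 2]
  [8, 0, 12, 10]
  [1, 3, 0, 2]
  [1, 1, 2, 0]

This is the Floyd-Warshall all-pairs shortest-path computation. For each intermediate vertex k = 0, 1, …, 3, update dist[i][j] ← min(dist[i][j], dist[i][k] + dist[k][j]). The final matrix gives, for each (i, j), the minimum total weight of any directed path from i to j (possibly empty when i = j).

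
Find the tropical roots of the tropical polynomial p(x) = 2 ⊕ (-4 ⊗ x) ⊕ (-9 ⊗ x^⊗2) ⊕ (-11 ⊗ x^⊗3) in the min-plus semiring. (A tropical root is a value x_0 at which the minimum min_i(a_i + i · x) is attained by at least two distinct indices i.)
Roots: {2, 5, 6}

Each tropical root is a break point of the lower envelope of the lines y = a_i + i · x (there are 4 lines, with slopes 0, 1, ..., 3). Only the lines that attain the minimum somewhere contribute to roots; other lines are dominated. Here the surviving (envelope) indices are i = 3, i = 2, i = 1, i = 0.
Intersections between consecutive envelope lines give the roots: for adjacent envelope indices i < j the intersection is x = (a_i − a_j) / (j − i). Reading off the sorted break points: {2, 5, 6}.
Verification: at each break x_0, at least two indices attain the minimum of min_i(a_i + i · x_0).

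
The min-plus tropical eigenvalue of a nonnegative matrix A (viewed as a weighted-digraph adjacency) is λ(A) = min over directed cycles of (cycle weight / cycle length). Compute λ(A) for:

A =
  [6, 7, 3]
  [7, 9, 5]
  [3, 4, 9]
λ(A) = 3

Enumerate directed cycles and compute their means (weight / length). Sample:
  cycle 0 → 0: weight = 6, length = 1, mean = 6/1 ≈ 6.000
  cycle 1 → 1: weight = 9, length = 1, mean = 9/1 ≈ 9.000
  cycle 2 → 2: weight = 9, length = 1, mean = 9/1 ≈ 9.000
  cycle 0 → 1 → 0: weight = 14, length = 2, mean = 14/2 ≈ 7.000
  cycle 0 → 2 → 0: weight = 6, length = 2, mean = 6/2 ≈ 3.000
  cycle 1 → 0 → 1: weight = 14, length = 2, mean = 14/2 ≈ 7.000
Minimum mean = 3.000, attained e.g. along the cycle 0 → 2 → 0 with weight 6 and length 2. So λ(A) = 6/2 = 3.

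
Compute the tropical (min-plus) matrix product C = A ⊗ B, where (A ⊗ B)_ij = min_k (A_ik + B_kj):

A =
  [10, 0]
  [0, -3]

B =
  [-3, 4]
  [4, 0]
A ⊗ B =
  [4, 0]
  [-3, -3]

Apply the min-plus product entry-by-entry:
  C[0][0] = min over k of (A[0][0] + B[0][0] = 10 + -3 = 7, A[0][1] + B[1][0] = 0 + 4 = 4) = 4 (attained at k = 1)
  C[0][1] = min over k of (A[0][0] + B[0][1] = 10 + 4 = 14, A[0][1] + B[1][1] = 0 + 0 = 0) = 0 (attained at k = 1)
  C[1][0] = min over k of (A[1][0] + B[0][0] = 0 + -3 = -3, A[1][1] + B[1][0] = -3 + 4 = 1) = -3 (attained at k = 0)
  C[1][1] = min over k of (A[1][0] + B[0][1] = 0 + 4 = 4, A[1][1] + B[1][1] = -3 + 0 = -3) = -3 (attained at k = 1)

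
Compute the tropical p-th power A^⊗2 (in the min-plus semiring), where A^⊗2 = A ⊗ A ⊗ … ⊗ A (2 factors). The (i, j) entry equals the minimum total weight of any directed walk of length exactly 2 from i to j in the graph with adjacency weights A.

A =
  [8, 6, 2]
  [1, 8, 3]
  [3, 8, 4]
A^⊗2 =
  [5, 10, 6]
  [6, 7, 3]
  [7, 9, 5]

Each entry (A^⊗2)_ij equals the minimum over all length-2 walks i = v_0 → v_1 → … → v_2 = j of Σ_t A[v_t][v_{t+1}]. For example, for (i, j) = (0, 2) we minimise over 3 possible intermediate vertex sequences; the minimum is 6, attained along the walk 0 → 2 → 2.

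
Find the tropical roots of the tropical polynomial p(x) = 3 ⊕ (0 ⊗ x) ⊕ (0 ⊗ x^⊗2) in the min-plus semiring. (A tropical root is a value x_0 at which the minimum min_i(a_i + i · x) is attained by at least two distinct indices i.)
Roots: {0, 3}

Each tropical root is a break point of the lower envelope of the lines y = a_i + i · x (there are 3 lines, with slopes 0, 1, ..., 2). Only the lines that attain the minimum somewhere contribute to roots; other lines are dominated. Here the surviving (envelope) indices are i = 2, i = 1, i = 0.
Intersections between consecutive envelope lines give the roots: for adjacent envelope indices i < j the intersection is x = (a_i − a_j) / (j − i). Reading off the sorted break points: {0, 3}.
Verification: at each break x_0, at least two indices attain the minimum of min_i(a_i + i · x_0).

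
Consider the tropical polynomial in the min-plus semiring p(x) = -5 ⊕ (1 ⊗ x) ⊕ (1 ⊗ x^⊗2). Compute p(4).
p(4) = -5

A tropical monomial a ⊗ x^⊗i evaluates to a + i · x. Evaluating each term at x = 4:
  Term 0 contributes -5 + 0 · 4 = -5
  Term 1 contributes 1 + 1 · 4 = 5
  Term 2 contributes 1 + 2 · 4 = 9
p(4) = ⊕ of these = min[-5, 5, 9] = -5.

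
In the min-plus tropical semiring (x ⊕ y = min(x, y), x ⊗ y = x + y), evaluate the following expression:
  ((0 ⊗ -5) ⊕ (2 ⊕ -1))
((0 ⊗ -5) ⊕ (2 ⊕ -1)) = -5

Expand innermost to outermost. Recall ⊕ takes the minimum of its arguments and ⊗ takes their sum. Working out the expression ((0 ⊗ -5) ⊕ (2 ⊕ -1)) gives -5.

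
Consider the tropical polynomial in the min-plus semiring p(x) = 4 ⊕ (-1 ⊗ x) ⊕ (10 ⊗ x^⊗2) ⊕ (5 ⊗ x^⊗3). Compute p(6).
p(6) = 4

A tropical monomial a ⊗ x^⊗i evaluates to a + i · x. Evaluating each term at x = 6:
  Term 0 contributes 4 + 0 · 6 = 4
  Term 1 contributes -1 + 1 · 6 = 5
  Term 2 contributes 10 + 2 · 6 = 22
  Term 3 contributes 5 + 3 · 6 = 23
p(6) = ⊕ of these = min[4, 5, 22, 23] = 4.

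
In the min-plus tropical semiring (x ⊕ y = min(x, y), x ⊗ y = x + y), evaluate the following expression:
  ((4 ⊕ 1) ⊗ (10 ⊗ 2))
((4 ⊕ 1) ⊗ (10 ⊗ 2)) = 13

Expand innermost to outermost. Recall ⊕ takes the minimum of its arguments and ⊗ takes their sum. Working out the expression ((4 ⊕ 1) ⊗ (10 ⊗ 2)) gives 13.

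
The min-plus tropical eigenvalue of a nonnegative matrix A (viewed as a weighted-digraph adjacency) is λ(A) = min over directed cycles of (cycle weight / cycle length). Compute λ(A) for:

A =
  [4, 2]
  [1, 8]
λ(A) = 3/2

Enumerate directed cycles and compute their means (weight / length). Sample:
  cycle 0 → 0: weight = 4, length = 1, mean = 4/1 ≈ 4.000
  cycle 1 → 1: weight = 8, length = 1, mean = 8/1 ≈ 8.000
  cycle 0 → 1 → 0: weight = 3, length = 2, mean = 3/2 ≈ 1.500
  cycle 1 → 0 → 1: weight = 3, length = 2, mean = 3/2 ≈ 1.500
Minimum mean = 1.500, attained e.g. along the cycle 0 → 1 → 0 with weight 3 and length 2. So λ(A) = 3/2 = 3/2.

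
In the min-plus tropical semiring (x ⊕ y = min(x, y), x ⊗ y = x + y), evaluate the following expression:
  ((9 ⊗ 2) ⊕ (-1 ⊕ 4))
((9 ⊗ 2) ⊕ (-1 ⊕ 4)) = -1

Expand innermost to outermost. Recall ⊕ takes the minimum of its arguments and ⊗ takes their sum. Working out the expression ((9 ⊗ 2) ⊕ (-1 ⊕ 4)) gives -1.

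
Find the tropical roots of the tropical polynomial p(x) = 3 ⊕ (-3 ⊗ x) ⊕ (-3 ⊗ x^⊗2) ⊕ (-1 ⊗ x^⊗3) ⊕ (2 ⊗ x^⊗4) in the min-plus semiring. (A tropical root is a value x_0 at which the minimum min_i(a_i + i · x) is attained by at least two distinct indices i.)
Roots: {-3, -2, 0, 6}

Each tropical root is a break point of the lower envelope of the lines y = a_i + i · x (there are 5 lines, with slopes 0, 1, ..., 4). Only the lines that attain the minimum somewhere contribute to roots; other lines are dominated. Here the surviving (envelope) indices are i = 4, i = 3, i = 2, i = 1, i = 0.
Intersections between consecutive envelope lines give the roots: for adjacent envelope indices i < j the intersection is x = (a_i − a_j) / (j − i). Reading off the sorted break points: {-3, -2, 0, 6}.
Verification: at each break x_0, at least two indices attain the minimum of min_i(a_i + i · x_0).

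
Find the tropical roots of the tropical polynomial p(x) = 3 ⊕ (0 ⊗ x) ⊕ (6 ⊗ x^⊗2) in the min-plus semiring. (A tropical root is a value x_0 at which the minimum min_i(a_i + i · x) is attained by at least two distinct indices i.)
Roots: {-6, 3}

Each tropical root is a break point of the lower envelope of the lines y = a_i + i · x (there are 3 lines, with slopes 0, 1, ..., 2). Only the lines that attain the minimum somewhere contribute to roots; other lines are dominated. Here the surviving (envelope) indices are i = 2, i = 1, i = 0.
Intersections between consecutive envelope lines give the roots: for adjacent envelope indices i < j the intersection is x = (a_i − a_j) / (j − i). Reading off the sorted break points: {-6, 3}.
Verification: at each break x_0, at least two indices attain the minimum of min_i(a_i + i · x_0).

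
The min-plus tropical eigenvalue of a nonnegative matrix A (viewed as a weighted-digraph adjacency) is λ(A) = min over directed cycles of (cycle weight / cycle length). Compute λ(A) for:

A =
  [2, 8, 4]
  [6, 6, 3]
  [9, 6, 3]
λ(A) = 2

Enumerate directed cycles and compute their means (weight / length). Sample:
  cycle 0 → 0: weight = 2, length = 1, mean = 2/1 ≈ 2.000
  cycle 1 → 1: weight = 6, length = 1, mean = 6/1 ≈ 6.000
  cycle 2 → 2: weight = 3, length = 1, mean = 3/1 ≈ 3.000
  cycle 0 → 1 → 0: weight = 14, length = 2, mean = 14/2 ≈ 7.000
  cycle 0 → 2 → 0: weight = 13, length = 2, mean = 13/2 ≈ 6.500
  cycle 1 → 0 → 1: weight = 14, length = 2, mean = 14/2 ≈ 7.000
Minimum mean = 2.000, attained e.g. along the cycle 0 → 0 with weight 2 and length 1. So λ(A) = 2/1 = 2.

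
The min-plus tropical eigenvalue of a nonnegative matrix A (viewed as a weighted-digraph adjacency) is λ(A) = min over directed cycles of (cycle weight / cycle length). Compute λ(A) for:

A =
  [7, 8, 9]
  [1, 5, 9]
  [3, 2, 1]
λ(A) = 1

Enumerate directed cycles and compute their means (weight / length). Sample:
  cycle 0 → 0: weight = 7, length = 1, mean = 7/1 ≈ 7.000
  cycle 1 → 1: weight = 5, length = 1, mean = 5/1 ≈ 5.000
  cycle 2 → 2: weight = 1, length = 1, mean = 1/1 ≈ 1.000
  cycle 0 → 1 → 0: weight = 9, length = 2, mean = 9/2 ≈ 4.500
  cycle 0 → 2 → 0: weight = 12, length = 2, mean = 12/2 ≈ 6.000
  cycle 1 → 0 → 1: weight = 9, length = 2, mean = 9/2 ≈ 4.500
Minimum mean = 1.000, attained e.g. along the cycle 2 → 2 with weight 1 and length 1. So λ(A) = 1/1 = 1.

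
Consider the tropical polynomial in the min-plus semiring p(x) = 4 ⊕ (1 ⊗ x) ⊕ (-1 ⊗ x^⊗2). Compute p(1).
p(1) = 1

A tropical monomial a ⊗ x^⊗i evaluates to a + i · x. Evaluating each term at x = 1:
  Term 0 contributes 4 + 0 · 1 = 4
  Term 1 contributes 1 + 1 · 1 = 2
  Term 2 contributes -1 + 2 · 1 = 1
p(1) = ⊕ of these = min[4, 2, 1] = 1.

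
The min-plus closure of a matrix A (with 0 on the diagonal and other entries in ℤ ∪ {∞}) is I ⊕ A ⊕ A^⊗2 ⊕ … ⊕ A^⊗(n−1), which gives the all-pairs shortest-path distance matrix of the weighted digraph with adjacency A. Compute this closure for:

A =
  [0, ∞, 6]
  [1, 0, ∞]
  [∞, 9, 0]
Closure =
  [0, 15, 6]
  [1, 0, 7]
  [10, 9, 0]

This is the Floyd-Warshall all-pairs shortest-path computation. For each intermediate vertex k = 0, 1, …, 2, update dist[i][j] ← min(dist[i][j], dist[i][k] + dist[k][j]). The final matrix gives, for each (i, j), the minimum total weight of any directed path from i to j (possibly empty when i = j).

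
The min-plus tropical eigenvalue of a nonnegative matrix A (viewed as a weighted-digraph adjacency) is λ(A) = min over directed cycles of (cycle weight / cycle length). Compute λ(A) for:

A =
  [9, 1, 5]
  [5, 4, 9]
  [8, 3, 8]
λ(A) = 3

Enumerate directed cycles and compute their means (weight / length). Sample:
  cycle 0 → 0: weight = 9, length = 1, mean = 9/1 ≈ 9.000
  cycle 1 → 1: weight = 4, length = 1, mean = 4/1 ≈ 4.000
  cycle 2 → 2: weight = 8, length = 1, mean = 8/1 ≈ 8.000
  cycle 0 → 1 → 0: weight = 6, length = 2, mean = 6/2 ≈ 3.000
  cycle 0 → 2 → 0: weight = 13, length = 2, mean = 13/2 ≈ 6.500
  cycle 1 → 0 → 1: weight = 6, length = 2, mean = 6/2 ≈ 3.000
Minimum mean = 3.000, attained e.g. along the cycle 0 → 1 → 0 with weight 6 and length 2. So λ(A) = 6/2 = 3.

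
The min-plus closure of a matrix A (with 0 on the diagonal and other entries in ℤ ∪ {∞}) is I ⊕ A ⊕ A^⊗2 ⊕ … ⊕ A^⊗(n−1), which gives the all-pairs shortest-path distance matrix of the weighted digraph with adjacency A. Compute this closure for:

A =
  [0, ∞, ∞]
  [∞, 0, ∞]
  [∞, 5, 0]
Closure =
  [0, ∞, ∞]
  [∞, 0, ∞]
  [∞, 5, 0]

This is the Floyd-Warshall all-pairs shortest-path computation. For each intermediate vertex k = 0, 1, …, 2, update dist[i][j] ← min(dist[i][j], dist[i][k] + dist[k][j]). The final matrix gives, for each (i, j), the minimum total weight of any directed path from i to j (possibly empty when i = j).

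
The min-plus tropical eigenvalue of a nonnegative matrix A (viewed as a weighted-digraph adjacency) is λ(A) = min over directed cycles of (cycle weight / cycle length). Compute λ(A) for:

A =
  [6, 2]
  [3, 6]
λ(A) = 5/2

Enumerate directed cycles and compute their means (weight / length). Sample:
  cycle 0 → 0: weight = 6, length = 1, mean = 6/1 ≈ 6.000
  cycle 1 → 1: weight = 6, length = 1, mean = 6/1 ≈ 6.000
  cycle 0 → 1 → 0: weight = 5, length = 2, mean = 5/2 ≈ 2.500
  cycle 1 → 0 → 1: weight = 5, length = 2, mean = 5/2 ≈ 2.500
Minimum mean = 2.500, attained e.g. along the cycle 0 → 1 → 0 with weight 5 and length 2. So λ(A) = 5/2 = 5/2.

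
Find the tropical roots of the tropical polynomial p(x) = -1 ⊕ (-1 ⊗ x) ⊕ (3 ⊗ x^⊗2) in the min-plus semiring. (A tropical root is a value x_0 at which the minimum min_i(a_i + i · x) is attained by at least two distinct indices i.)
Roots: {-4, 0}

Each tropical root is a break point of the lower envelope of the lines y = a_i + i · x (there are 3 lines, with slopes 0, 1, ..., 2). Only the lines that attain the minimum somewhere contribute to roots; other lines are dominated. Here the surviving (envelope) indices are i = 2, i = 1, i = 0.
Intersections between consecutive envelope lines give the roots: for adjacent envelope indices i < j the intersection is x = (a_i − a_j) / (j − i). Reading off the sorted break points: {-4, 0}.
Verification: at each break x_0, at least two indices attain the minimum of min_i(a_i + i · x_0).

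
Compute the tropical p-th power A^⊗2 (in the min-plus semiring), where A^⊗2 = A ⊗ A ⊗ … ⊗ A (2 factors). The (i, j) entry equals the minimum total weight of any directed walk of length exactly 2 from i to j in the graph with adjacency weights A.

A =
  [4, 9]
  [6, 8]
A^⊗2 =
  [8, 13]
  [10, 15]

Each entry (A^⊗2)_ij equals the minimum over all length-2 walks i = v_0 → v_1 → … → v_2 = j of Σ_t A[v_t][v_{t+1}]. For example, for (i, j) = (0, 1) we minimise over 2 possible intermediate vertex sequences; the minimum is 13, attained along the walk 0 → 0 → 1.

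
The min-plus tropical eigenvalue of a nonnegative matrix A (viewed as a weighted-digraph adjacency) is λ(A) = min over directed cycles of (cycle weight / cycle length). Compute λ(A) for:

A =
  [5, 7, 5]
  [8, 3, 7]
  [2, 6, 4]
λ(A) = 3

Enumerate directed cycles and compute their means (weight / length). Sample:
  cycle 0 → 0: weight = 5, length = 1, mean = 5/1 ≈ 5.000
  cycle 1 → 1: weight = 3, length = 1, mean = 3/1 ≈ 3.000
  cycle 2 → 2: weight = 4, length = 1, mean = 4/1 ≈ 4.000
  cycle 0 → 1 → 0: weight = 15, length = 2, mean = 15/2 ≈ 7.500
  cycle 0 → 2 → 0: weight = 7, length = 2, mean = 7/2 ≈ 3.500
  cycle 1 → 0 → 1: weight = 15, length = 2, mean = 15/2 ≈ 7.500
Minimum mean = 3.000, attained e.g. along the cycle 1 → 1 with weight 3 and length 1. So λ(A) = 3/1 = 3.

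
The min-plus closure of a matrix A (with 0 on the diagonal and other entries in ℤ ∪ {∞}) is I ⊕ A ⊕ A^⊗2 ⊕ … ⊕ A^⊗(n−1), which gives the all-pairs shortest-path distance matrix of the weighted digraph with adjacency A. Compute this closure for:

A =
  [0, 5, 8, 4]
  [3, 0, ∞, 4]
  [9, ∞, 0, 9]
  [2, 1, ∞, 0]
Closure =
  [0, 5, 8, 4]
  [3, 0, 11, 4]
  [9, 10, 0, 9]
  [2, 1, 10, 0]

This is the Floyd-Warshall all-pairs shortest-path computation. For each intermediate vertex k = 0, 1, …, 3, update dist[i][j] ← min(dist[i][j], dist[i][k] + dist[k][j]). The final matrix gives, for each (i, j), the minimum total weight of any directed path from i to j (possibly empty when i = j).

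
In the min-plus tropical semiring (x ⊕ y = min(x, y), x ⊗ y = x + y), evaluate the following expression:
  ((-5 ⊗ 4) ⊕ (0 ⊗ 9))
((-5 ⊗ 4) ⊕ (0 ⊗ 9)) = -1

Expand innermost to outermost. Recall ⊕ takes the minimum of its arguments and ⊗ takes their sum. Working out the expression ((-5 ⊗ 4) ⊕ (0 ⊗ 9)) gives -1.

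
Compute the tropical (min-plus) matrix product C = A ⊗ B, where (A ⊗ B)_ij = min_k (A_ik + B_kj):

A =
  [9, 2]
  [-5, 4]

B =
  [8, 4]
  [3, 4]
A ⊗ B =
  [5, 6]
  [3, -1]

Apply the min-plus product entry-by-entry:
  C[0][0] = min over k of (A[0][0] + B[0][0] = 9 + 8 = 17, A[0][1] + B[1][0] = 2 + 3 = 5) = 5 (attained at k = 1)
  C[0][1] = min over k of (A[0][0] + B[0][1] = 9 + 4 = 13, A[0][1] + B[1][1] = 2 + 4 = 6) = 6 (attained at k = 1)
  C[1][0] = min over k of (A[1][0] + B[0][0] = -5 + 8 = 3, A[1][1] + B[1][0] = 4 + 3 = 7) = 3 (attained at k = 0)
  C[1][1] = min over k of (A[1][0] + B[0][1] = -5 + 4 = -1, A[1][1] + B[1][1] = 4 + 4 = 8) = -1 (attained at k = 0)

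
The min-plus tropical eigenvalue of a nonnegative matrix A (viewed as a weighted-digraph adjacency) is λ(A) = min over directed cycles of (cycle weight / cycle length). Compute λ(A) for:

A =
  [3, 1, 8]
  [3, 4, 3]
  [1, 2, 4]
λ(A) = 5/3

Enumerate directed cycles and compute their means (weight / length). Sample:
  cycle 0 → 0: weight = 3, length = 1, mean = 3/1 ≈ 3.000
  cycle 1 → 1: weight = 4, length = 1, mean = 4/1 ≈ 4.000
  cycle 2 → 2: weight = 4, length = 1, mean = 4/1 ≈ 4.000
  cycle 0 → 1 → 0: weight = 4, length = 2, mean = 4/2 ≈ 2.000
  cycle 0 → 2 → 0: weight = 9, length = 2, mean = 9/2 ≈ 4.500
  cycle 1 → 0 → 1: weight = 4, length = 2, mean = 4/2 ≈ 2.000
Minimum mean = 1.667, attained e.g. along the cycle 0 → 1 → 2 → 0 with weight 5 and length 3. So λ(A) = 5/3 = 5/3.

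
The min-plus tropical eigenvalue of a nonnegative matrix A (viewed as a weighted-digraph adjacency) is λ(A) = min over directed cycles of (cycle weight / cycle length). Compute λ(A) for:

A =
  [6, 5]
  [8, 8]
λ(A) = 6

Enumerate directed cycles and compute their means (weight / length). Sample:
  cycle 0 → 0: weight = 6, length = 1, mean = 6/1 ≈ 6.000
  cycle 1 → 1: weight = 8, length = 1, mean = 8/1 ≈ 8.000
  cycle 0 → 1 → 0: weight = 13, length = 2, mean = 13/2 ≈ 6.500
  cycle 1 → 0 → 1: weight = 13, length = 2, mean = 13/2 ≈ 6.500
Minimum mean = 6.000, attained e.g. along the cycle 0 → 0 with weight 6 and length 1. So λ(A) = 6/1 = 6.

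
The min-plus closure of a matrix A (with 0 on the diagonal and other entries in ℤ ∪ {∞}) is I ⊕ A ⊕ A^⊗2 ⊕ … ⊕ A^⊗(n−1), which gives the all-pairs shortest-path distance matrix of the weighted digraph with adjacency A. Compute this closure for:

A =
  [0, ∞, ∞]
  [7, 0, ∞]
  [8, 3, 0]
Closure =
  [0, ∞, ∞]
  [7, 0, ∞]
  [8, 3, 0]

This is the Floyd-Warshall all-pairs shortest-path computation. For each intermediate vertex k = 0, 1, …, 2, update dist[i][j] ← min(dist[i][j], dist[i][k] + dist[k][j]). The final matrix gives, for each (i, j), the minimum total weight of any directed path from i to j (possibly empty when i = j).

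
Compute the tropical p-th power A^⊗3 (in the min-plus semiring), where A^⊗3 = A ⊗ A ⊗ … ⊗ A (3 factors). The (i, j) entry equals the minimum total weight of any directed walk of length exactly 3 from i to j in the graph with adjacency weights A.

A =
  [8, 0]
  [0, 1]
A^⊗3 =
  [1, 0]
  [0, 1]

Each entry (A^⊗3)_ij equals the minimum over all length-3 walks i = v_0 → v_1 → … → v_3 = j of Σ_t A[v_t][v_{t+1}]. For example, for (i, j) = (0, 1) we minimise over 4 possible intermediate vertex sequences; the minimum is 0, attained along the walk 0 → 1 → 0 → 1.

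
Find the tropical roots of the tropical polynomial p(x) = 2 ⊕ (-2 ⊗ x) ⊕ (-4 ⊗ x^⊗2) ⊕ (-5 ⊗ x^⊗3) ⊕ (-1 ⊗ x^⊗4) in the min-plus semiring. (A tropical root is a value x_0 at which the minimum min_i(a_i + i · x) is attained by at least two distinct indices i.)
Roots: {-4, 1, 2, 4}

Each tropical root is a break point of the lower envelope of the lines y = a_i + i · x (there are 5 lines, with slopes 0, 1, ..., 4). Only the lines that attain the minimum somewhere contribute to roots; other lines are dominated. Here the surviving (envelope) indices are i = 4, i = 3, i = 2, i = 1, i = 0.
Intersections between consecutive envelope lines give the roots: for adjacent envelope indices i < j the intersection is x = (a_i − a_j) / (j − i). Reading off the sorted break points: {-4, 1, 2, 4}.
Verification: at each break x_0, at least two indices attain the minimum of min_i(a_i + i · x_0).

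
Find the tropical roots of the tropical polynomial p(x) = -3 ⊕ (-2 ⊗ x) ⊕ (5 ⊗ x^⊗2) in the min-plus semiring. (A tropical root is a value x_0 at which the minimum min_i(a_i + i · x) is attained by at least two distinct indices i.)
Roots: {-7, -1}

Each tropical root is a break point of the lower envelope of the lines y = a_i + i · x (there are 3 lines, with slopes 0, 1, ..., 2). Only the lines that attain the minimum somewhere contribute to roots; other lines are dominated. Here the surviving (envelope) indices are i = 2, i = 1, i = 0.
Intersections between consecutive envelope lines give the roots: for adjacent envelope indices i < j the intersection is x = (a_i − a_j) / (j − i). Reading off the sorted break points: {-7, -1}.
Verification: at each break x_0, at least two indices attain the minimum of min_i(a_i + i · x_0).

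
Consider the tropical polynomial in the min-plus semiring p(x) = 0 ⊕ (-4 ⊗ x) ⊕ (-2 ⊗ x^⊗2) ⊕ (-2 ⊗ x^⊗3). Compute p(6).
p(6) = 0

A tropical monomial a ⊗ x^⊗i evaluates to a + i · x. Evaluating each term at x = 6:
  Term 0 contributes 0 + 0 · 6 = 0
  Term 1 contributes -4 + 1 · 6 = 2
  Term 2 contributes -2 + 2 · 6 = 10
  Term 3 contributes -2 + 3 · 6 = 16
p(6) = ⊕ of these = min[0, 2, 10, 16] = 0.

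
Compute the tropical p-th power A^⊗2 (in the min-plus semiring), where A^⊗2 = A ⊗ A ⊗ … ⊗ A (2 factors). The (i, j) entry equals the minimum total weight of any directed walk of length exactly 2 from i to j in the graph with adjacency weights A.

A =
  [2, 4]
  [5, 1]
A^⊗2 =
  [4, 5]
  [6, 2]

Each entry (A^⊗2)_ij equals the minimum over all length-2 walks i = v_0 → v_1 → … → v_2 = j of Σ_t A[v_t][v_{t+1}]. For example, for (i, j) = (0, 1) we minimise over 2 possible intermediate vertex sequences; the minimum is 5, attained along the walk 0 → 1 → 1.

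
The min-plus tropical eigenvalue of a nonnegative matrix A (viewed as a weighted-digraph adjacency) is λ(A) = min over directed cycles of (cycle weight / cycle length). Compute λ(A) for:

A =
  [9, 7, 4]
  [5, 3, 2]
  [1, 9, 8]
λ(A) = 5/2

Enumerate directed cycles and compute their means (weight / length). Sample:
  cycle 0 → 0: weight = 9, length = 1, mean = 9/1 ≈ 9.000
  cycle 1 → 1: weight = 3, length = 1, mean = 3/1 ≈ 3.000
  cycle 2 → 2: weight = 8, length = 1, mean = 8/1 ≈ 8.000
  cycle 0 → 1 → 0: weight = 12, length = 2, mean = 12/2 ≈ 6.000
  cycle 0 → 2 → 0: weight = 5, length = 2, mean = 5/2 ≈ 2.500
  cycle 1 → 0 → 1: weight = 12, length = 2, mean = 12/2 ≈ 6.000
Minimum mean = 2.500, attained e.g. along the cycle 0 → 2 → 0 with weight 5 and length 2. So λ(A) = 5/2 = 5/2.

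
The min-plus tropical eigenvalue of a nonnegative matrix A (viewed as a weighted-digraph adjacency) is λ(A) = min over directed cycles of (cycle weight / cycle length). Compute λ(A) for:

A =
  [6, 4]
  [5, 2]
λ(A) = 2

Enumerate directed cycles and compute their means (weight / length). Sample:
  cycle 0 → 0: weight = 6, length = 1, mean = 6/1 ≈ 6.000
  cycle 1 → 1: weight = 2, length = 1, mean = 2/1 ≈ 2.000
  cycle 0 → 1 → 0: weight = 9, length = 2, mean = 9/2 ≈ 4.500
  cycle 1 → 0 → 1: weight = 9, length = 2, mean = 9/2 ≈ 4.500
Minimum mean = 2.000, attained e.g. along the cycle 1 → 1 with weight 2 and length 1. So λ(A) = 2/1 = 2.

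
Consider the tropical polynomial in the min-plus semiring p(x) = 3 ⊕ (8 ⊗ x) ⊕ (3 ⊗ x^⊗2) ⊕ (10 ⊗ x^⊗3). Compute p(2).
p(2) = 3

A tropical monomial a ⊗ x^⊗i evaluates to a + i · x. Evaluating each term at x = 2:
  Term 0 contributes 3 + 0 · 2 = 3
  Term 1 contributes 8 + 1 · 2 = 10
  Term 2 contributes 3 + 2 · 2 = 7
  Term 3 contributes 10 + 3 · 2 = 16
p(2) = ⊕ of these = min[3, 10, 7, 16] = 3.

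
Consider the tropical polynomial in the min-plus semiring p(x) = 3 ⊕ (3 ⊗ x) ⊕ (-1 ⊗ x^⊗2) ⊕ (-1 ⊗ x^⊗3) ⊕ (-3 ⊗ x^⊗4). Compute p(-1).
p(-1) = -7

A tropical monomial a ⊗ x^⊗i evaluates to a + i · x. Evaluating each term at x = -1:
  Term 0 contributes 3 + 0 · -1 = 3
  Term 1 contributes 3 + 1 · -1 = 2
  Term 2 contributes -1 + 2 · -1 = -3
  Term 3 contributes -1 + 3 · -1 = -4
  Term 4 contributes -3 + 4 · -1 = -7
p(-1) = ⊕ of these = min[3, 2, -3, -4, -7] = -7.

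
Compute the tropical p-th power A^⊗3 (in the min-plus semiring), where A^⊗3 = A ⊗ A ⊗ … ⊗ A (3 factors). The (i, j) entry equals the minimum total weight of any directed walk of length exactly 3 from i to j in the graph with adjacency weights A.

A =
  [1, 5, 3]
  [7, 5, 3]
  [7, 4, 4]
A^⊗3 =
  [3, 7, 5]
  [9, 11, 10]
  [9, 11, 11]

Each entry (A^⊗3)_ij equals the minimum over all length-3 walks i = v_0 → v_1 → … → v_3 = j of Σ_t A[v_t][v_{t+1}]. For example, for (i, j) = (0, 2) we minimise over 9 possible intermediate vertex sequences; the minimum is 5, attained along the walk 0 → 0 → 0 → 2.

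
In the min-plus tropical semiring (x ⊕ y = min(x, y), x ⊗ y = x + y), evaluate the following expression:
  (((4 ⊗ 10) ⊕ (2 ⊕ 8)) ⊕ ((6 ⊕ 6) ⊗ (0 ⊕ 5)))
(((4 ⊗ 10) ⊕ (2 ⊕ 8)) ⊕ ((6 ⊕ 6) ⊗ (0 ⊕ 5))) = 2

Expand innermost to outermost. Recall ⊕ takes the minimum of its arguments and ⊗ takes their sum. Working out the expression (((4 ⊗ 10) ⊕ (2 ⊕ 8)) ⊕ ((6 ⊕ 6) ⊗ (0 ⊕ 5))) gives 2.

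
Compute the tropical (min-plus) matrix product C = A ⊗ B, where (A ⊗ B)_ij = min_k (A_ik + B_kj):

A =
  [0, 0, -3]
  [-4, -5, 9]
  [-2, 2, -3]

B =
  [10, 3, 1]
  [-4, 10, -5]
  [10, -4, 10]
A ⊗ B =
  [-4, -7, -5]
  [-9, -1, -10]
  [-2, -7, -3]

Apply the min-plus product entry-by-entry:
  C[0][0] = min over k of (A[0][0] + B[0][0] = 0 + 10 = 10, A[0][1] + B[1][0] = 0 + -4 = -4, A[0][2] + B[2][0] = -3 + 10 = 7) = -4 (attained at k = 1)
  C[0][1] = min over k of (A[0][0] + B[0][1] = 0 + 3 = 3, A[0][1] + B[1][1] = 0 + 10 = 10, A[0][2] + B[2][1] = -3 + -4 = -7) = -7 (attained at k = 2)
  C[0][2] = min over k of (A[0][0] + B[0][2] = 0 + 1 = 1, A[0][1] + B[1][2] = 0 + -5 = -5, A[0][2] + B[2][2] = -3 + 10 = 7) = -5 (attained at k = 1)
  C[1][0] = min over k of (A[1][0] + B[0][0] = -4 + 10 = 6, A[1][1] + B[1][0] = -5 + -4 = -9, A[1][2] + B[2][0] = 9 + 10 = 19) = -9 (attained at k = 1)
  C[1][1] = min over k of (A[1][0] + B[0][1] = -4 + 3 = -1, A[1][1] + B[1][1] = -5 + 10 = 5, A[1][2] + B[2][1] = 9 + -4 = 5) = -1 (attained at k = 0)
  C[1][2] = min over k of (A[1][0] + B[0][2] = -4 + 1 = -3, A[1][1] + B[1][2] = -5 + -5 = -10, A[1][2] + B[2][2] = 9 + 10 = 19) = -10 (attained at k = 1)
  C[2][0] = min over k of (A[2][0] + B[0][0] = -2 + 10 = 8, A[2][1] + B[1][0] = 2 + -4 = -2, A[2][2] + B[2][0] = -3 + 10 = 7) = -2 (attained at k = 1)
  C[2][1] = min over k of (A[2][0] + B[0][1] = -2 + 3 = 1, A[2][1] + B[1][1] = 2 + 10 = 12, A[2][2] + B[2][1] = -3 + -4 = -7) = -7 (attained at k = 2)
  C[2][2] = min over k of (A[2][0] + B[0][2] = -2 + 1 = -1, A[2][1] + B[1][2] = 2 + -5 = -3, A[2][2] + B[2][2] = -3 + 10 = 7) = -3 (attained at k = 1)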